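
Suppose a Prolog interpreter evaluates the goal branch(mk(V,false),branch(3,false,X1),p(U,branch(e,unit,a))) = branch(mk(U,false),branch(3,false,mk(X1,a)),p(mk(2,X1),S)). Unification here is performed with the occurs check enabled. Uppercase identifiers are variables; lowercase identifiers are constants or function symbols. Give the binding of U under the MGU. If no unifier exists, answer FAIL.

Decompose branch/3: mk(V,false) = mk(U,false),  branch(3,false,X1) = branch(3,false,mk(X1,a)),  p(U,branch(e,unit,a)) = p(mk(2,X1),S).
Decompose mk/2: V = U,  false = false.
Bind V := U; no other remaining equation mentions V.
Delete trivial equation false = false.
Decompose branch/3: 3 = 3,  false = false,  X1 = mk(X1,a).
Delete trivial equation 3 = 3.
Delete trivial equation false = false.
Occurs check fails: X1 occurs in mk(X1,a); the equation X1 = mk(X1,a) has no finite solution.

FAIL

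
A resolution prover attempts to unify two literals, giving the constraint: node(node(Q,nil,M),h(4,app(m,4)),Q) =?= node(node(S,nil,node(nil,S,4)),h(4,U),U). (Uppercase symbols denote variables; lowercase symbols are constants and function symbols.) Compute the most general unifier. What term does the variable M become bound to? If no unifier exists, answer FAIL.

node(nil,app(m,4),4)

Decompose node/3: node(Q,nil,M) =?= node(S,nil,node(nil,S,4)),  h(4,app(m,4)) =?= h(4,U),  Q =?= U.
Decompose node/3: Q =?= S,  nil =?= nil,  M =?= node(nil,S,4).
Bind Q := S; substituting into the one remaining equation that mentions Q gives: S =?= U.
Delete trivial equation nil =?= nil.
Bind M := node(nil,S,4); no other remaining equation mentions M.
Decompose h/2: 4 =?= 4,  app(m,4) =?= U.
Delete trivial equation 4 =?= 4.
Bind U := app(m,4); substituting into the remaining equation gives: S =?= app(m,4).
Bind S := app(m,4). Substituting into the earlier bindings gives Q := app(m,4), M := node(nil,app(m,4),4).
MGU = { Q -> app(m,4), M -> node(nil,app(m,4),4), U -> app(m,4), S -> app(m,4) }, so M -> node(nil,app(m,4),4).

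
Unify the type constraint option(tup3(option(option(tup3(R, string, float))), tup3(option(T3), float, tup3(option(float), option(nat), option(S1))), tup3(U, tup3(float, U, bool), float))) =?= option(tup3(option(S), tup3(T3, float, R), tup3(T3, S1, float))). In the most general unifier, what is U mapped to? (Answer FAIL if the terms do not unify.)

Decompose option/1: tup3(option(option(tup3(R, string, float))), tup3(option(T3), float, tup3(option(float), option(nat), option(S1))), tup3(U, tup3(float, U, bool), float)) =?= tup3(option(S), tup3(T3, float, R), tup3(T3, S1, float)).
Decompose tup3/3: option(option(tup3(R, string, float))) =?= option(S),  tup3(option(T3), float, tup3(option(float), option(nat), option(S1))) =?= tup3(T3, float, R),  tup3(U, tup3(float, U, bool), float) =?= tup3(T3, S1, float).
Decompose option/1: option(tup3(R, string, float)) =?= S.
Bind S := option(tup3(R, string, float)); no other remaining equation mentions S.
Decompose tup3/3: option(T3) =?= T3,  float =?= float,  tup3(option(float), option(nat), option(S1)) =?= R.
Occurs check fails: T3 occurs in option(T3); the equation T3 =?= option(T3) has no finite solution.

FAIL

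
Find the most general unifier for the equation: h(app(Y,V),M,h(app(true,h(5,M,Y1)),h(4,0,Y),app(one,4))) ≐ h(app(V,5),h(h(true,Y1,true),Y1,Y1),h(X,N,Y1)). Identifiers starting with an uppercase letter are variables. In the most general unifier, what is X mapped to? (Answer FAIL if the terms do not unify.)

Decompose h/3: app(Y,V) ≐ app(V,5),  M ≐ h(h(true,Y1,true),Y1,Y1),  h(app(true,h(5,M,Y1)),h(4,0,Y),app(one,4)) ≐ h(X,N,Y1).
Decompose app/2: Y ≐ V,  V ≐ 5.
Bind Y := V; substituting into the one remaining equation that mentions Y gives: h(app(true,h(5,M,Y1)),h(4,0,V),app(one,4)) ≐ h(X,N,Y1).
Bind V := 5; substituting into the one remaining equation that mentions V gives: h(app(true,h(5,M,Y1)),h(4,0,5),app(one,4)) ≐ h(X,N,Y1). Substituting into the earlier binding gives Y := 5.
Bind M := h(h(true,Y1,true),Y1,Y1); substituting into the remaining equation gives: h(app(true,h(5,h(h(true,Y1,true),Y1,Y1),Y1)),h(4,0,5),app(one,4)) ≐ h(X,N,Y1).
Decompose h/3: app(true,h(5,h(h(true,Y1,true),Y1,Y1),Y1)) ≐ X,  h(4,0,5) ≐ N,  app(one,4) ≐ Y1.
Bind X := app(true,h(5,h(h(true,Y1,true),Y1,Y1),Y1)); no other remaining equation mentions X.
Bind N := h(4,0,5); no other remaining equation mentions N.
Bind Y1 := app(one,4). Substituting into the earlier bindings gives M := h(h(true,app(one,4),true),app(one,4),app(one,4)), X := app(true,h(5,h(h(true,app(one,4),true),app(one,4),app(one,4)),app(one,4))).
MGU = { Y -> 5, V -> 5, M -> h(h(true,app(one,4),true),app(one,4),app(one,4)), X -> app(true,h(5,h(h(true,app(one,4),true),app(one,4),app(one,4)),app(one,4))), N -> h(4,0,5), Y1 -> app(one,4) }, so X -> app(true,h(5,h(h(true,app(one,4),true),app(one,4),app(one,4)),app(one,4))).

app(true,h(5,h(h(true,app(one,4),true),app(one,4),app(one,4)),app(one,4)))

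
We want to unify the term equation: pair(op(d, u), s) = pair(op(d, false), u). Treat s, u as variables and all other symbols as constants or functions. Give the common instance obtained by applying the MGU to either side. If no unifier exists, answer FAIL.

pair(op(d, false), false)

Decompose pair/2: op(d, u) = op(d, false),  s = u.
Decompose op/2: d = d,  u = false.
Delete trivial equation d = d.
Bind u := false; substituting into the remaining equation gives: s = false.
Bind s := false.
Applying the MGU to either side gives pair(op(d, false), false).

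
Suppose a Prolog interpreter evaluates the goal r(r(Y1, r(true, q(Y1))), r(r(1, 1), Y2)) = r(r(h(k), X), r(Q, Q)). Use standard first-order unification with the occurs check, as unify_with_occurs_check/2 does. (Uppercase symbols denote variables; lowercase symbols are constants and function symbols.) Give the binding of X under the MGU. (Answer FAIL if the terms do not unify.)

r(true, q(h(k)))

Decompose r/2: r(Y1, r(true, q(Y1))) = r(h(k), X),  r(r(1, 1), Y2) = r(Q, Q).
Decompose r/2: Y1 = h(k),  r(true, q(Y1)) = X.
Bind Y1 := h(k); substituting into the one remaining equation that mentions Y1 gives: r(true, q(h(k))) = X.
Bind X := r(true, q(h(k))); no other remaining equation mentions X.
Decompose r/2: r(1, 1) = Q,  Y2 = Q.
Bind Q := r(1, 1); substituting into the remaining equation gives: Y2 = r(1, 1).
Bind Y2 := r(1, 1).
MGU = { Y1 ↦ h(k), X ↦ r(true, q(h(k))), Q ↦ r(1, 1), Y2 ↦ r(1, 1) }, so X ↦ r(true, q(h(k))).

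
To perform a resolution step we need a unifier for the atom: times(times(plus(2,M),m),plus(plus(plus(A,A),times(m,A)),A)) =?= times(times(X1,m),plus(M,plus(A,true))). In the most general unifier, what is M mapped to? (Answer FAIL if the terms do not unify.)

Decompose times/2: times(plus(2,M),m) =?= times(X1,m),  plus(plus(plus(A,A),times(m,A)),A) =?= plus(M,plus(A,true)).
Decompose times/2: plus(2,M) =?= X1,  m =?= m.
Bind X1 := plus(2,M); no other remaining equation mentions X1.
Delete trivial equation m =?= m.
Decompose plus/2: plus(plus(A,A),times(m,A)) =?= M,  A =?= plus(A,true).
Bind M := plus(plus(A,A),times(m,A)); no other remaining equation mentions M. Substituting into the earlier binding gives X1 := plus(2,plus(plus(A,A),times(m,A))).
Occurs check fails: A occurs in plus(A,true); the equation A =?= plus(A,true) has no finite solution.

FAIL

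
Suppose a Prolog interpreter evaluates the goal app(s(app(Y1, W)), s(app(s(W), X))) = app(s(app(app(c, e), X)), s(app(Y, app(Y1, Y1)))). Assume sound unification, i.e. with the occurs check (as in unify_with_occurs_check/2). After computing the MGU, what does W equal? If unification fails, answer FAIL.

Decompose app/2: s(app(Y1, W)) = s(app(app(c, e), X)),  s(app(s(W), X)) = s(app(Y, app(Y1, Y1))).
Decompose s/1: app(Y1, W) = app(app(c, e), X).
Decompose app/2: Y1 = app(c, e),  W = X.
Bind Y1 := app(c, e); substituting into the one remaining equation that mentions Y1 gives: s(app(s(W), X)) = s(app(Y, app(app(c, e), app(c, e)))).
Bind W := X; substituting into the remaining equation gives: s(app(s(X), X)) = s(app(Y, app(app(c, e), app(c, e)))).
Decompose s/1: app(s(X), X) = app(Y, app(app(c, e), app(c, e))).
Decompose app/2: s(X) = Y,  X = app(app(c, e), app(c, e)).
Bind Y := s(X); no other remaining equation mentions Y.
Bind X := app(app(c, e), app(c, e)). Substituting into the earlier bindings gives W := app(app(c, e), app(c, e)), Y := s(app(app(c, e), app(c, e))).
MGU = { Y1 -> app(c, e), W -> app(app(c, e), app(c, e)), Y -> s(app(app(c, e), app(c, e))), X -> app(app(c, e), app(c, e)) }, so W -> app(app(c, e), app(c, e)).

app(app(c, e), app(c, e))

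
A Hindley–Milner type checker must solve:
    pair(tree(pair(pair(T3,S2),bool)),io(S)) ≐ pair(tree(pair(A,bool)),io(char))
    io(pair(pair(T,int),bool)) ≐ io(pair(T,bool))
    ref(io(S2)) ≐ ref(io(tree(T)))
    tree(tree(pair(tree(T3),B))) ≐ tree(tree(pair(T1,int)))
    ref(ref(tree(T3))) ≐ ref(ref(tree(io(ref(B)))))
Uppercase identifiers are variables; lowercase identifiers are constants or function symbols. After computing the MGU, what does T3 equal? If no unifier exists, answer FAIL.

Decompose pair/2: tree(pair(pair(T3,S2),bool)) ≐ tree(pair(A,bool)),  io(S) ≐ io(char).
Decompose tree/1: pair(pair(T3,S2),bool) ≐ pair(A,bool).
Decompose pair/2: pair(T3,S2) ≐ A,  bool ≐ bool.
Bind A := pair(T3,S2); no other remaining equation mentions A.
Delete trivial equation bool ≐ bool.
Decompose io/1: S ≐ char.
Bind S := char; no other remaining equation mentions S.
Decompose io/1: pair(pair(T,int),bool) ≐ pair(T,bool).
Decompose pair/2: pair(T,int) ≐ T,  bool ≐ bool.
Occurs check fails: T occurs in pair(T,int); the equation T ≐ pair(T,int) has no finite solution.

FAIL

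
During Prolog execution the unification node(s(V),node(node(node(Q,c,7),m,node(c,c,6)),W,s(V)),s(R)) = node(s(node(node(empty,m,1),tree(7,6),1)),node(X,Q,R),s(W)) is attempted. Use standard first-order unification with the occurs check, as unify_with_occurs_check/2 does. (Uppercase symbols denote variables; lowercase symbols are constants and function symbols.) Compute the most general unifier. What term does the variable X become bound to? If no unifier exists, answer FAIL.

Decompose node/3: s(V) = s(node(node(empty,m,1),tree(7,6),1)),  node(node(node(Q,c,7),m,node(c,c,6)),W,s(V)) = node(X,Q,R),  s(R) = s(W).
Decompose s/1: V = node(node(empty,m,1),tree(7,6),1).
Bind V := node(node(empty,m,1),tree(7,6),1); substituting into the one remaining equation that mentions V gives: node(node(node(Q,c,7),m,node(c,c,6)),W,s(node(node(empty,m,1),tree(7,6),1))) = node(X,Q,R).
Decompose node/3: node(node(Q,c,7),m,node(c,c,6)) = X,  W = Q,  s(node(node(empty,m,1),tree(7,6),1)) = R.
Bind X := node(node(Q,c,7),m,node(c,c,6)); no other remaining equation mentions X.
Bind W := Q; substituting into the one remaining equation that mentions W gives: s(R) = s(Q).
Bind R := s(node(node(empty,m,1),tree(7,6),1)); substituting into the remaining equation gives: s(s(node(node(empty,m,1),tree(7,6),1))) = s(Q).
Decompose s/1: s(node(node(empty,m,1),tree(7,6),1)) = Q.
Bind Q := s(node(node(empty,m,1),tree(7,6),1)). Substituting into the earlier bindings gives X := node(node(s(node(node(empty,m,1),tree(7,6),1)),c,7),m,node(c,c,6)), W := s(node(node(empty,m,1),tree(7,6),1)).
MGU = { V -> node(node(empty,m,1),tree(7,6),1), X -> node(node(s(node(node(empty,m,1),tree(7,6),1)),c,7),m,node(c,c,6)), W -> s(node(node(empty,m,1),tree(7,6),1)), R -> s(node(node(empty,m,1),tree(7,6),1)), Q -> s(node(node(empty,m,1),tree(7,6),1)) }, so X -> node(node(s(node(node(empty,m,1),tree(7,6),1)),c,7),m,node(c,c,6)).

node(node(s(node(node(empty,m,1),tree(7,6),1)),c,7),m,node(c,c,6))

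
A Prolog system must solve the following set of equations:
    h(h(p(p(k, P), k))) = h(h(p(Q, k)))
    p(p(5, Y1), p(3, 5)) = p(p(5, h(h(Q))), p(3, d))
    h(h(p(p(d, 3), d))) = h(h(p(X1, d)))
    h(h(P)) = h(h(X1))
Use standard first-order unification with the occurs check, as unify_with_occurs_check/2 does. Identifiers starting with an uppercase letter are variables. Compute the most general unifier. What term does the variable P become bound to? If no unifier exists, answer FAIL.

FAIL

Decompose h/1: h(p(p(k, P), k)) = h(p(Q, k)).
Decompose h/1: p(p(k, P), k) = p(Q, k).
Decompose p/2: p(k, P) = Q,  k = k.
Bind Q := p(k, P); substituting into the one remaining equation that mentions Q gives: p(p(5, Y1), p(3, 5)) = p(p(5, h(h(p(k, P)))), p(3, d)).
Delete trivial equation k = k.
Decompose p/2: p(5, Y1) = p(5, h(h(p(k, P)))),  p(3, 5) = p(3, d).
Decompose p/2: 5 = 5,  Y1 = h(h(p(k, P))).
Delete trivial equation 5 = 5.
Bind Y1 := h(h(p(k, P))); no other remaining equation mentions Y1.
Decompose p/2: 3 = 3,  5 = d.
Delete trivial equation 3 = 3.
Clash: constants 5 and d differ; no unifier exists.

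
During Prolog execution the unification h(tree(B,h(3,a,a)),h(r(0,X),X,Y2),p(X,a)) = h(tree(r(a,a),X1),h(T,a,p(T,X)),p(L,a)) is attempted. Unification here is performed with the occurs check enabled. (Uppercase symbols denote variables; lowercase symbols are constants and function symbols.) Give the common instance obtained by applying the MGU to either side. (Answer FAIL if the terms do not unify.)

Decompose h/3: tree(B,h(3,a,a)) = tree(r(a,a),X1),  h(r(0,X),X,Y2) = h(T,a,p(T,X)),  p(X,a) = p(L,a).
Decompose tree/2: B = r(a,a),  h(3,a,a) = X1.
Bind B := r(a,a); no other remaining equation mentions B.
Bind X1 := h(3,a,a); no other remaining equation mentions X1.
Decompose h/3: r(0,X) = T,  X = a,  Y2 = p(T,X).
Bind T := r(0,X); substituting into the one remaining equation that mentions T gives: Y2 = p(r(0,X),X).
Bind X := a; substituting into the remaining equations gives: Y2 = p(r(0,a),a),  p(a,a) = p(L,a). Substituting into the earlier binding gives T := r(0,a).
Bind Y2 := p(r(0,a),a); no other remaining equation mentions Y2.
Decompose p/2: a = L,  a = a.
Bind L := a; no other remaining equation mentions L.
Delete trivial equation a = a.
Applying the MGU to either side gives h(tree(r(a,a),h(3,a,a)),h(r(0,a),a,p(r(0,a),a)),p(a,a)).

h(tree(r(a,a),h(3,a,a)),h(r(0,a),a,p(r(0,a),a)),p(a,a))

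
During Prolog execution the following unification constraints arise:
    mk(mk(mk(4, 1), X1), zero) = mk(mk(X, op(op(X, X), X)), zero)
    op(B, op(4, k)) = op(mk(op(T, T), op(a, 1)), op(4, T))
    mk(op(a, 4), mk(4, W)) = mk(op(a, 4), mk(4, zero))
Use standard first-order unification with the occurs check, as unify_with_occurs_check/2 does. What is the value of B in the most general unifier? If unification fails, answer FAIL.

Decompose mk/2: mk(mk(4, 1), X1) = mk(X, op(op(X, X), X)),  zero = zero.
Decompose mk/2: mk(4, 1) = X,  X1 = op(op(X, X), X).
Bind X := mk(4, 1); substituting into the one remaining equation that mentions X gives: X1 = op(op(mk(4, 1), mk(4, 1)), mk(4, 1)).
Bind X1 := op(op(mk(4, 1), mk(4, 1)), mk(4, 1)); no other remaining equation mentions X1.
Delete trivial equation zero = zero.
Decompose op/2: B = mk(op(T, T), op(a, 1)),  op(4, k) = op(4, T).
Bind B := mk(op(T, T), op(a, 1)); no other remaining equation mentions B.
Decompose op/2: 4 = 4,  k = T.
Delete trivial equation 4 = 4.
Bind T := k; no other remaining equation mentions T. Substituting into the earlier binding gives B := mk(op(k, k), op(a, 1)).
Decompose mk/2: op(a, 4) = op(a, 4),  mk(4, W) = mk(4, zero).
Delete trivial equation op(a, 4) = op(a, 4).
Decompose mk/2: 4 = 4,  W = zero.
Delete trivial equation 4 = 4.
Bind W := zero.
MGU = { X = mk(4, 1), X1 = op(op(mk(4, 1), mk(4, 1)), mk(4, 1)), B = mk(op(k, k), op(a, 1)), T = k, W = zero }, so B = mk(op(k, k), op(a, 1)).

mk(op(k, k), op(a, 1))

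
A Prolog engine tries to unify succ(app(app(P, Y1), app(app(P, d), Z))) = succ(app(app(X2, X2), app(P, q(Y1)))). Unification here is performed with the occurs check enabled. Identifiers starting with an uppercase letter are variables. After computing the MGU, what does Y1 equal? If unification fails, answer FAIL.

Decompose succ/1: app(app(P, Y1), app(app(P, d), Z)) = app(app(X2, X2), app(P, q(Y1))).
Decompose app/2: app(P, Y1) = app(X2, X2),  app(app(P, d), Z) = app(P, q(Y1)).
Decompose app/2: P = X2,  Y1 = X2.
Bind P := X2; substituting into the one remaining equation that mentions P gives: app(app(X2, d), Z) = app(X2, q(Y1)).
Bind Y1 := X2; substituting into the remaining equation gives: app(app(X2, d), Z) = app(X2, q(X2)).
Decompose app/2: app(X2, d) = X2,  Z = q(X2).
Occurs check fails: X2 occurs in app(X2, d); the equation X2 = app(X2, d) has no finite solution.

FAIL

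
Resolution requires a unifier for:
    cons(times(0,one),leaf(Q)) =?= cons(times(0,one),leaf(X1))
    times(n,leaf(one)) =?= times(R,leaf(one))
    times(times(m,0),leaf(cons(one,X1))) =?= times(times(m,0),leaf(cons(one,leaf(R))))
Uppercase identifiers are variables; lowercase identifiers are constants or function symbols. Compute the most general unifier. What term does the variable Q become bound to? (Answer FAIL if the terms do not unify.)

leaf(n)

Decompose cons/2: times(0,one) =?= times(0,one),  leaf(Q) =?= leaf(X1).
Delete trivial equation times(0,one) =?= times(0,one).
Decompose leaf/1: Q =?= X1.
Bind Q := X1; no other remaining equation mentions Q.
Decompose times/2: n =?= R,  leaf(one) =?= leaf(one).
Bind R := n; substituting into the one remaining equation that mentions R gives: times(times(m,0),leaf(cons(one,X1))) =?= times(times(m,0),leaf(cons(one,leaf(n)))).
Delete trivial equation leaf(one) =?= leaf(one).
Decompose times/2: times(m,0) =?= times(m,0),  leaf(cons(one,X1)) =?= leaf(cons(one,leaf(n))).
Delete trivial equation times(m,0) =?= times(m,0).
Decompose leaf/1: cons(one,X1) =?= cons(one,leaf(n)).
Decompose cons/2: one =?= one,  X1 =?= leaf(n).
Delete trivial equation one =?= one.
Bind X1 := leaf(n). Substituting into the earlier binding gives Q := leaf(n).
MGU = { Q ↦ leaf(n), R ↦ n, X1 ↦ leaf(n) }, so Q ↦ leaf(n).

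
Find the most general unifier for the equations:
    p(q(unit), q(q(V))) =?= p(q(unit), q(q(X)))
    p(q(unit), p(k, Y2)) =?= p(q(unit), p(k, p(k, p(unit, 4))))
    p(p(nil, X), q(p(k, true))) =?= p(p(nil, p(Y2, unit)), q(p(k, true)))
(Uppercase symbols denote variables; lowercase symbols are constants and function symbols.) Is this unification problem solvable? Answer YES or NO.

YES

Decompose p/2: q(unit) =?= q(unit),  q(q(V)) =?= q(q(X)).
Delete trivial equation q(unit) =?= q(unit).
Decompose q/1: q(V) =?= q(X).
Decompose q/1: V =?= X.
Bind V := X; no other remaining equation mentions V.
Decompose p/2: q(unit) =?= q(unit),  p(k, Y2) =?= p(k, p(k, p(unit, 4))).
Delete trivial equation q(unit) =?= q(unit).
Decompose p/2: k =?= k,  Y2 =?= p(k, p(unit, 4)).
Delete trivial equation k =?= k.
Bind Y2 := p(k, p(unit, 4)); substituting into the remaining equation gives: p(p(nil, X), q(p(k, true))) =?= p(p(nil, p(p(k, p(unit, 4)), unit)), q(p(k, true))).
Decompose p/2: p(nil, X) =?= p(nil, p(p(k, p(unit, 4)), unit)),  q(p(k, true)) =?= q(p(k, true)).
Decompose p/2: nil =?= nil,  X =?= p(p(k, p(unit, 4)), unit).
Delete trivial equation nil =?= nil.
Bind X := p(p(k, p(unit, 4)), unit); no other remaining equation mentions X. Substituting into the earlier binding gives V := p(p(k, p(unit, 4)), unit).
Delete trivial equation q(p(k, true)) =?= q(p(k, true)).
No equations remain and no clash or occurs-check failure arose, so a unifier exists.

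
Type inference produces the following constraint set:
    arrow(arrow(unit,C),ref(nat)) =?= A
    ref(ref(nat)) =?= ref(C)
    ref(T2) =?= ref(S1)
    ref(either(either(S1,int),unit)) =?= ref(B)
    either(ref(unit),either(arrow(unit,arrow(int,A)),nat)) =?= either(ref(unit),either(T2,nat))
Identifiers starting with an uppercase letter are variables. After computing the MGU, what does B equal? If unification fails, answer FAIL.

Bind A := arrow(arrow(unit,C),ref(nat)); substituting into the one remaining equation that mentions A gives: either(ref(unit),either(arrow(unit,arrow(int,arrow(arrow(unit,C),ref(nat)))),nat)) =?= either(ref(unit),either(T2,nat)).
Decompose ref/1: ref(nat) =?= C.
Bind C := ref(nat); substituting into the one remaining equation that mentions C gives: either(ref(unit),either(arrow(unit,arrow(int,arrow(arrow(unit,ref(nat)),ref(nat)))),nat)) =?= either(ref(unit),either(T2,nat)). Substituting into the earlier binding gives A := arrow(arrow(unit,ref(nat)),ref(nat)).
Decompose ref/1: T2 =?= S1.
Bind T2 := S1; substituting into the one remaining equation that mentions T2 gives: either(ref(unit),either(arrow(unit,arrow(int,arrow(arrow(unit,ref(nat)),ref(nat)))),nat)) =?= either(ref(unit),either(S1,nat)).
Decompose ref/1: either(either(S1,int),unit) =?= B.
Bind B := either(either(S1,int),unit); no other remaining equation mentions B.
Decompose either/2: ref(unit) =?= ref(unit),  either(arrow(unit,arrow(int,arrow(arrow(unit,ref(nat)),ref(nat)))),nat) =?= either(S1,nat).
Delete trivial equation ref(unit) =?= ref(unit).
Decompose either/2: arrow(unit,arrow(int,arrow(arrow(unit,ref(nat)),ref(nat)))) =?= S1,  nat =?= nat.
Bind S1 := arrow(unit,arrow(int,arrow(arrow(unit,ref(nat)),ref(nat)))); no other remaining equation mentions S1. Substituting into the earlier bindings gives T2 := arrow(unit,arrow(int,arrow(arrow(unit,ref(nat)),ref(nat)))), B := either(either(arrow(unit,arrow(int,arrow(arrow(unit,ref(nat)),ref(nat)))),int),unit).
Delete trivial equation nat =?= nat.
MGU = { A -> arrow(arrow(unit,ref(nat)),ref(nat)), C -> ref(nat), T2 -> arrow(unit,arrow(int,arrow(arrow(unit,ref(nat)),ref(nat)))), B -> either(either(arrow(unit,arrow(int,arrow(arrow(unit,ref(nat)),ref(nat)))),int),unit), S1 -> arrow(unit,arrow(int,arrow(arrow(unit,ref(nat)),ref(nat)))) }, so B -> either(either(arrow(unit,arrow(int,arrow(arrow(unit,ref(nat)),ref(nat)))),int),unit).

either(either(arrow(unit,arrow(int,arrow(arrow(unit,ref(nat)),ref(nat)))),int),unit)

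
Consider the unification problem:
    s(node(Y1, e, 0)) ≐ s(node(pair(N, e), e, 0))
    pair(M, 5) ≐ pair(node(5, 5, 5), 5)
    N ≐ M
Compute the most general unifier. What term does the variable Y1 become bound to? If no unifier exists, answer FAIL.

Decompose s/1: node(Y1, e, 0) ≐ node(pair(N, e), e, 0).
Decompose node/3: Y1 ≐ pair(N, e),  e ≐ e,  0 ≐ 0.
Bind Y1 := pair(N, e); no other remaining equation mentions Y1.
Delete trivial equation e ≐ e.
Delete trivial equation 0 ≐ 0.
Decompose pair/2: M ≐ node(5, 5, 5),  5 ≐ 5.
Bind M := node(5, 5, 5); substituting into the one remaining equation that mentions M gives: N ≐ node(5, 5, 5).
Delete trivial equation 5 ≐ 5.
Bind N := node(5, 5, 5). Substituting into the earlier binding gives Y1 := pair(node(5, 5, 5), e).
MGU = { Y1 := pair(node(5, 5, 5), e), M := node(5, 5, 5), N := node(5, 5, 5) }, so Y1 := pair(node(5, 5, 5), e).

pair(node(5, 5, 5), e)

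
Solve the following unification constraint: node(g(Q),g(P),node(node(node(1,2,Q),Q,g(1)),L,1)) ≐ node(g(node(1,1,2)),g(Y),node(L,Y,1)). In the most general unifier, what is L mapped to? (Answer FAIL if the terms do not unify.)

Decompose node/3: g(Q) ≐ g(node(1,1,2)),  g(P) ≐ g(Y),  node(node(node(1,2,Q),Q,g(1)),L,1) ≐ node(L,Y,1).
Decompose g/1: Q ≐ node(1,1,2).
Bind Q := node(1,1,2); substituting into the one remaining equation that mentions Q gives: node(node(node(1,2,node(1,1,2)),node(1,1,2),g(1)),L,1) ≐ node(L,Y,1).
Decompose g/1: P ≐ Y.
Bind P := Y; no other remaining equation mentions P.
Decompose node/3: node(node(1,2,node(1,1,2)),node(1,1,2),g(1)) ≐ L,  L ≐ Y,  1 ≐ 1.
Bind L := node(node(1,2,node(1,1,2)),node(1,1,2),g(1)); substituting into the one remaining equation that mentions L gives: node(node(1,2,node(1,1,2)),node(1,1,2),g(1)) ≐ Y.
Bind Y := node(node(1,2,node(1,1,2)),node(1,1,2),g(1)); no other remaining equation mentions Y. Substituting into the earlier binding gives P := node(node(1,2,node(1,1,2)),node(1,1,2),g(1)).
Delete trivial equation 1 ≐ 1.
MGU = { Q ↦ node(1,1,2), P ↦ node(node(1,2,node(1,1,2)),node(1,1,2),g(1)), L ↦ node(node(1,2,node(1,1,2)),node(1,1,2),g(1)), Y ↦ node(node(1,2,node(1,1,2)),node(1,1,2),g(1)) }, so L ↦ node(node(1,2,node(1,1,2)),node(1,1,2),g(1)).

node(node(1,2,node(1,1,2)),node(1,1,2),g(1))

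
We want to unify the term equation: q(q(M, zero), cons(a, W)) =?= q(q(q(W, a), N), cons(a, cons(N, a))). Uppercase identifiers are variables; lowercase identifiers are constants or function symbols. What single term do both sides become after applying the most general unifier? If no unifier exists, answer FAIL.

q(q(q(cons(zero, a), a), zero), cons(a, cons(zero, a)))

Decompose q/2: q(M, zero) =?= q(q(W, a), N),  cons(a, W) =?= cons(a, cons(N, a)).
Decompose q/2: M =?= q(W, a),  zero =?= N.
Bind M := q(W, a); no other remaining equation mentions M.
Bind N := zero; substituting into the remaining equation gives: cons(a, W) =?= cons(a, cons(zero, a)).
Decompose cons/2: a =?= a,  W =?= cons(zero, a).
Delete trivial equation a =?= a.
Bind W := cons(zero, a). Substituting into the earlier binding gives M := q(cons(zero, a), a).
Applying the MGU to either side gives q(q(q(cons(zero, a), a), zero), cons(a, cons(zero, a))).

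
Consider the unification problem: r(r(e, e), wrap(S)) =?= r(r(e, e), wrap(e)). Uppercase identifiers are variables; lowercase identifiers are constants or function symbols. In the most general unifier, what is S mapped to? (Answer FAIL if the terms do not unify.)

Decompose r/2: r(e, e) =?= r(e, e),  wrap(S) =?= wrap(e).
Delete trivial equation r(e, e) =?= r(e, e).
Decompose wrap/1: S =?= e.
Bind S := e.
MGU = { S ↦ e }, so S ↦ e.

e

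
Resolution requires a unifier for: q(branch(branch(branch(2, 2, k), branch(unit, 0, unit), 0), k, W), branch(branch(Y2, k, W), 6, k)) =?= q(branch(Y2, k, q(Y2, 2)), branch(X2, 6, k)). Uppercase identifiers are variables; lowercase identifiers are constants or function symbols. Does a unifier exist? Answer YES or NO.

Decompose q/2: branch(branch(branch(2, 2, k), branch(unit, 0, unit), 0), k, W) =?= branch(Y2, k, q(Y2, 2)),  branch(branch(Y2, k, W), 6, k) =?= branch(X2, 6, k).
Decompose branch/3: branch(branch(2, 2, k), branch(unit, 0, unit), 0) =?= Y2,  k =?= k,  W =?= q(Y2, 2).
Bind Y2 := branch(branch(2, 2, k), branch(unit, 0, unit), 0); substituting into the 2 remaining equations that mention Y2 gives: W =?= q(branch(branch(2, 2, k), branch(unit, 0, unit), 0), 2),  branch(branch(branch(branch(2, 2, k), branch(unit, 0, unit), 0), k, W), 6, k) =?= branch(X2, 6, k).
Delete trivial equation k =?= k.
Bind W := q(branch(branch(2, 2, k), branch(unit, 0, unit), 0), 2); substituting into the remaining equation gives: branch(branch(branch(branch(2, 2, k), branch(unit, 0, unit), 0), k, q(branch(branch(2, 2, k), branch(unit, 0, unit), 0), 2)), 6, k) =?= branch(X2, 6, k).
Decompose branch/3: branch(branch(branch(2, 2, k), branch(unit, 0, unit), 0), k, q(branch(branch(2, 2, k), branch(unit, 0, unit), 0), 2)) =?= X2,  6 =?= 6,  k =?= k.
Bind X2 := branch(branch(branch(2, 2, k), branch(unit, 0, unit), 0), k, q(branch(branch(2, 2, k), branch(unit, 0, unit), 0), 2)); no other remaining equation mentions X2.
Delete trivial equation 6 =?= 6.
Delete trivial equation k =?= k.
No equations remain and no clash or occurs-check failure arose, so a unifier exists.

YES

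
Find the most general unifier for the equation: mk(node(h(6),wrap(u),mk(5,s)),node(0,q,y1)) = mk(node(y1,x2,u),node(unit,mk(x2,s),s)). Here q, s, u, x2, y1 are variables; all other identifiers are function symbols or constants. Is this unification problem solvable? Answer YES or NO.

Decompose mk/2: node(h(6),wrap(u),mk(5,s)) = node(y1,x2,u),  node(0,q,y1) = node(unit,mk(x2,s),s).
Decompose node/3: h(6) = y1,  wrap(u) = x2,  mk(5,s) = u.
Bind y1 := h(6); substituting into the one remaining equation that mentions y1 gives: node(0,q,h(6)) = node(unit,mk(x2,s),s).
Bind x2 := wrap(u); substituting into the one remaining equation that mentions x2 gives: node(0,q,h(6)) = node(unit,mk(wrap(u),s),s).
Bind u := mk(5,s); substituting into the remaining equation gives: node(0,q,h(6)) = node(unit,mk(wrap(mk(5,s)),s),s). Substituting into the earlier binding gives x2 := wrap(mk(5,s)).
Decompose node/3: 0 = unit,  q = mk(wrap(mk(5,s)),s),  h(6) = s.
Clash: constants 0 and unit differ; no unifier exists.

NO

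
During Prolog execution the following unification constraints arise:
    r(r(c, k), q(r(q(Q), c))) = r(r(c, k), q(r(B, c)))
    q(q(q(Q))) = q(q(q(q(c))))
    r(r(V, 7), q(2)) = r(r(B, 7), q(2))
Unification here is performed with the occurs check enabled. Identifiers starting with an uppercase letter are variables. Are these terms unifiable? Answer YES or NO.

YES

Decompose r/2: r(c, k) = r(c, k),  q(r(q(Q), c)) = q(r(B, c)).
Delete trivial equation r(c, k) = r(c, k).
Decompose q/1: r(q(Q), c) = r(B, c).
Decompose r/2: q(Q) = B,  c = c.
Bind B := q(Q); substituting into the one remaining equation that mentions B gives: r(r(V, 7), q(2)) = r(r(q(Q), 7), q(2)).
Delete trivial equation c = c.
Decompose q/1: q(q(Q)) = q(q(q(c))).
Decompose q/1: q(Q) = q(q(c)).
Decompose q/1: Q = q(c).
Bind Q := q(c); substituting into the remaining equation gives: r(r(V, 7), q(2)) = r(r(q(q(c)), 7), q(2)). Substituting into the earlier binding gives B := q(q(c)).
Decompose r/2: r(V, 7) = r(q(q(c)), 7),  q(2) = q(2).
Decompose r/2: V = q(q(c)),  7 = 7.
Bind V := q(q(c)); no other remaining equation mentions V.
Delete trivial equation 7 = 7.
Delete trivial equation q(2) = q(2).
No equations remain and no clash or occurs-check failure arose, so a unifier exists.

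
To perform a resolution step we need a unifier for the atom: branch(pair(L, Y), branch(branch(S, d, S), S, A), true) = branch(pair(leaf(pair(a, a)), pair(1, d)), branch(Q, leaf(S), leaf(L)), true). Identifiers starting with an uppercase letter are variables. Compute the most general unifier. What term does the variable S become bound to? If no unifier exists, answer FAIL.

FAIL

Decompose branch/3: pair(L, Y) = pair(leaf(pair(a, a)), pair(1, d)),  branch(branch(S, d, S), S, A) = branch(Q, leaf(S), leaf(L)),  true = true.
Decompose pair/2: L = leaf(pair(a, a)),  Y = pair(1, d).
Bind L := leaf(pair(a, a)); substituting into the one remaining equation that mentions L gives: branch(branch(S, d, S), S, A) = branch(Q, leaf(S), leaf(leaf(pair(a, a)))).
Bind Y := pair(1, d); no other remaining equation mentions Y.
Decompose branch/3: branch(S, d, S) = Q,  S = leaf(S),  A = leaf(leaf(pair(a, a))).
Bind Q := branch(S, d, S); no other remaining equation mentions Q.
Occurs check fails: S occurs in leaf(S); the equation S = leaf(S) has no finite solution.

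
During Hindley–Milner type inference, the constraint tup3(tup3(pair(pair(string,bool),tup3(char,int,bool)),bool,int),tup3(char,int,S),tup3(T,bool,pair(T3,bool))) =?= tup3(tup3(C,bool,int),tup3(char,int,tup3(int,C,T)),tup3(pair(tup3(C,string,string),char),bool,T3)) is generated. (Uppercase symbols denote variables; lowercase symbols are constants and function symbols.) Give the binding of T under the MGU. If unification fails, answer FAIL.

Decompose tup3/3: tup3(pair(pair(string,bool),tup3(char,int,bool)),bool,int) =?= tup3(C,bool,int),  tup3(char,int,S) =?= tup3(char,int,tup3(int,C,T)),  tup3(T,bool,pair(T3,bool)) =?= tup3(pair(tup3(C,string,string),char),bool,T3).
Decompose tup3/3: pair(pair(string,bool),tup3(char,int,bool)) =?= C,  bool =?= bool,  int =?= int.
Bind C := pair(pair(string,bool),tup3(char,int,bool)); substituting into the 2 remaining equations that mention C gives: tup3(char,int,S) =?= tup3(char,int,tup3(int,pair(pair(string,bool),tup3(char,int,bool)),T)),  tup3(T,bool,pair(T3,bool)) =?= tup3(pair(tup3(pair(pair(string,bool),tup3(char,int,bool)),string,string),char),bool,T3).
Delete trivial equation bool =?= bool.
Delete trivial equation int =?= int.
Decompose tup3/3: char =?= char,  int =?= int,  S =?= tup3(int,pair(pair(string,bool),tup3(char,int,bool)),T).
Delete trivial equation char =?= char.
Delete trivial equation int =?= int.
Bind S := tup3(int,pair(pair(string,bool),tup3(char,int,bool)),T); no other remaining equation mentions S.
Decompose tup3/3: T =?= pair(tup3(pair(pair(string,bool),tup3(char,int,bool)),string,string),char),  bool =?= bool,  pair(T3,bool) =?= T3.
Bind T := pair(tup3(pair(pair(string,bool),tup3(char,int,bool)),string,string),char); no other remaining equation mentions T. Substituting into the earlier binding gives S := tup3(int,pair(pair(string,bool),tup3(char,int,bool)),pair(tup3(pair(pair(string,bool),tup3(char,int,bool)),string,string),char)).
Delete trivial equation bool =?= bool.
Occurs check fails: T3 occurs in pair(T3,bool); the equation T3 =?= pair(T3,bool) has no finite solution.

FAIL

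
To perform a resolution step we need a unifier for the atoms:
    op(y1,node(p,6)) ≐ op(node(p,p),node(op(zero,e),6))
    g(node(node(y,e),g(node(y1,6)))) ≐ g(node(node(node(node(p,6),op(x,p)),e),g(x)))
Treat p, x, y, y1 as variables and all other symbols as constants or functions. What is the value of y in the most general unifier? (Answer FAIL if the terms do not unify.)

Decompose op/2: y1 ≐ node(p,p),  node(p,6) ≐ node(op(zero,e),6).
Bind y1 := node(p,p); substituting into the one remaining equation that mentions y1 gives: g(node(node(y,e),g(node(node(p,p),6)))) ≐ g(node(node(node(node(p,6),op(x,p)),e),g(x))).
Decompose node/2: p ≐ op(zero,e),  6 ≐ 6.
Bind p := op(zero,e); substituting into the one remaining equation that mentions p gives: g(node(node(y,e),g(node(node(op(zero,e),op(zero,e)),6)))) ≐ g(node(node(node(node(op(zero,e),6),op(x,op(zero,e))),e),g(x))). Substituting into the earlier binding gives y1 := node(op(zero,e),op(zero,e)).
Delete trivial equation 6 ≐ 6.
Decompose g/1: node(node(y,e),g(node(node(op(zero,e),op(zero,e)),6))) ≐ node(node(node(node(op(zero,e),6),op(x,op(zero,e))),e),g(x)).
Decompose node/2: node(y,e) ≐ node(node(node(op(zero,e),6),op(x,op(zero,e))),e),  g(node(node(op(zero,e),op(zero,e)),6)) ≐ g(x).
Decompose node/2: y ≐ node(node(op(zero,e),6),op(x,op(zero,e))),  e ≐ e.
Bind y := node(node(op(zero,e),6),op(x,op(zero,e))); no other remaining equation mentions y.
Delete trivial equation e ≐ e.
Decompose g/1: node(node(op(zero,e),op(zero,e)),6) ≐ x.
Bind x := node(node(op(zero,e),op(zero,e)),6). Substituting into the earlier binding gives y := node(node(op(zero,e),6),op(node(node(op(zero,e),op(zero,e)),6),op(zero,e))).
MGU = { y1 ↦ node(op(zero,e),op(zero,e)), p ↦ op(zero,e), y ↦ node(node(op(zero,e),6),op(node(node(op(zero,e),op(zero,e)),6),op(zero,e))), x ↦ node(node(op(zero,e),op(zero,e)),6) }, so y ↦ node(node(op(zero,e),6),op(node(node(op(zero,e),op(zero,e)),6),op(zero,e))).

node(node(op(zero,e),6),op(node(node(op(zero,e),op(zero,e)),6),op(zero,e)))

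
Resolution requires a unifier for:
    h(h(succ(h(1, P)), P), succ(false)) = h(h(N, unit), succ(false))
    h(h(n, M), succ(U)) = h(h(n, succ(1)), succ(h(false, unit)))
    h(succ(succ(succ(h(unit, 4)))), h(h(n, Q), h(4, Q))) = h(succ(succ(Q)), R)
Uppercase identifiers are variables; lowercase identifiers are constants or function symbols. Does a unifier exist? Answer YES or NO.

Decompose h/2: h(succ(h(1, P)), P) = h(N, unit),  succ(false) = succ(false).
Decompose h/2: succ(h(1, P)) = N,  P = unit.
Bind N := succ(h(1, P)); no other remaining equation mentions N.
Bind P := unit; no other remaining equation mentions P. Substituting into the earlier binding gives N := succ(h(1, unit)).
Delete trivial equation succ(false) = succ(false).
Decompose h/2: h(n, M) = h(n, succ(1)),  succ(U) = succ(h(false, unit)).
Decompose h/2: n = n,  M = succ(1).
Delete trivial equation n = n.
Bind M := succ(1); no other remaining equation mentions M.
Decompose succ/1: U = h(false, unit).
Bind U := h(false, unit); no other remaining equation mentions U.
Decompose h/2: succ(succ(succ(h(unit, 4)))) = succ(succ(Q)),  h(h(n, Q), h(4, Q)) = R.
Decompose succ/1: succ(succ(h(unit, 4))) = succ(Q).
Decompose succ/1: succ(h(unit, 4)) = Q.
Bind Q := succ(h(unit, 4)); substituting into the remaining equation gives: h(h(n, succ(h(unit, 4))), h(4, succ(h(unit, 4)))) = R.
Bind R := h(h(n, succ(h(unit, 4))), h(4, succ(h(unit, 4)))).
No equations remain and no clash or occurs-check failure arose, so a unifier exists.

YES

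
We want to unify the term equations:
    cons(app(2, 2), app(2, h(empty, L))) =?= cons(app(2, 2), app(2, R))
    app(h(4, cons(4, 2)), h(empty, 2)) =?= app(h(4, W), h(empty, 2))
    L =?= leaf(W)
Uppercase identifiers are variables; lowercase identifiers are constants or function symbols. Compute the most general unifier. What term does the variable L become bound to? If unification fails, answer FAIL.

leaf(cons(4, 2))

Decompose cons/2: app(2, 2) =?= app(2, 2),  app(2, h(empty, L)) =?= app(2, R).
Delete trivial equation app(2, 2) =?= app(2, 2).
Decompose app/2: 2 =?= 2,  h(empty, L) =?= R.
Delete trivial equation 2 =?= 2.
Bind R := h(empty, L); no other remaining equation mentions R.
Decompose app/2: h(4, cons(4, 2)) =?= h(4, W),  h(empty, 2) =?= h(empty, 2).
Decompose h/2: 4 =?= 4,  cons(4, 2) =?= W.
Delete trivial equation 4 =?= 4.
Bind W := cons(4, 2); substituting into the one remaining equation that mentions W gives: L =?= leaf(cons(4, 2)).
Delete trivial equation h(empty, 2) =?= h(empty, 2).
Bind L := leaf(cons(4, 2)). Substituting into the earlier binding gives R := h(empty, leaf(cons(4, 2))).
MGU = { R ↦ h(empty, leaf(cons(4, 2))), W ↦ cons(4, 2), L ↦ leaf(cons(4, 2)) }, so L ↦ leaf(cons(4, 2)).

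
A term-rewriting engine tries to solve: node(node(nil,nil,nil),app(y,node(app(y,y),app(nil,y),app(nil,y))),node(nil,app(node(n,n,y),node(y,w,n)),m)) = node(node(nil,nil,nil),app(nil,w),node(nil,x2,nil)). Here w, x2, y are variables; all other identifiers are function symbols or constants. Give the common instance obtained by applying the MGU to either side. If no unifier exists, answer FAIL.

FAIL

Decompose node/3: node(nil,nil,nil) = node(nil,nil,nil),  app(y,node(app(y,y),app(nil,y),app(nil,y))) = app(nil,w),  node(nil,app(node(n,n,y),node(y,w,n)),m) = node(nil,x2,nil).
Delete trivial equation node(nil,nil,nil) = node(nil,nil,nil).
Decompose app/2: y = nil,  node(app(y,y),app(nil,y),app(nil,y)) = w.
Bind y := nil; substituting into the remaining equations gives: node(app(nil,nil),app(nil,nil),app(nil,nil)) = w,  node(nil,app(node(n,n,nil),node(nil,w,n)),m) = node(nil,x2,nil).
Bind w := node(app(nil,nil),app(nil,nil),app(nil,nil)); substituting into the remaining equation gives: node(nil,app(node(n,n,nil),node(nil,node(app(nil,nil),app(nil,nil),app(nil,nil)),n)),m) = node(nil,x2,nil).
Decompose node/3: nil = nil,  app(node(n,n,nil),node(nil,node(app(nil,nil),app(nil,nil),app(nil,nil)),n)) = x2,  m = nil.
Delete trivial equation nil = nil.
Bind x2 := app(node(n,n,nil),node(nil,node(app(nil,nil),app(nil,nil),app(nil,nil)),n)); no other remaining equation mentions x2.
Clash: constants m and nil differ; no unifier exists.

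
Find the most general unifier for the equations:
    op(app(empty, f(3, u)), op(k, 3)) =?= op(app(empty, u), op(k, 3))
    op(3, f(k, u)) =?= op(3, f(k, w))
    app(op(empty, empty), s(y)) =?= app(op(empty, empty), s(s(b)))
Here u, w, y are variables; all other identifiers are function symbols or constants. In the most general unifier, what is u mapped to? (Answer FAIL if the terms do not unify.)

Decompose op/2: app(empty, f(3, u)) =?= app(empty, u),  op(k, 3) =?= op(k, 3).
Decompose app/2: empty =?= empty,  f(3, u) =?= u.
Delete trivial equation empty =?= empty.
Occurs check fails: u occurs in f(3, u); the equation u =?= f(3, u) has no finite solution.

FAIL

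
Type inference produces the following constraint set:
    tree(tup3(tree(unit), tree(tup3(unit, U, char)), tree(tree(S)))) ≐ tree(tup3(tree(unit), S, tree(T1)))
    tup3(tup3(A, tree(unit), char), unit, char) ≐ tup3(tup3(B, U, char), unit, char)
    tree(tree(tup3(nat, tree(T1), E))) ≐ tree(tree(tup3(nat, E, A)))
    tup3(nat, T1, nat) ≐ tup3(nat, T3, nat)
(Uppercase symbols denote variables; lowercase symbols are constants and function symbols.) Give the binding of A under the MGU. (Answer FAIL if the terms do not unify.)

Decompose tree/1: tup3(tree(unit), tree(tup3(unit, U, char)), tree(tree(S))) ≐ tup3(tree(unit), S, tree(T1)).
Decompose tup3/3: tree(unit) ≐ tree(unit),  tree(tup3(unit, U, char)) ≐ S,  tree(tree(S)) ≐ tree(T1).
Delete trivial equation tree(unit) ≐ tree(unit).
Bind S := tree(tup3(unit, U, char)); substituting into the one remaining equation that mentions S gives: tree(tree(tree(tup3(unit, U, char)))) ≐ tree(T1).
Decompose tree/1: tree(tree(tup3(unit, U, char))) ≐ T1.
Bind T1 := tree(tree(tup3(unit, U, char))); substituting into the 2 remaining equations that mention T1 gives: tree(tree(tup3(nat, tree(tree(tree(tup3(unit, U, char)))), E))) ≐ tree(tree(tup3(nat, E, A))),  tup3(nat, tree(tree(tup3(unit, U, char))), nat) ≐ tup3(nat, T3, nat).
Decompose tup3/3: tup3(A, tree(unit), char) ≐ tup3(B, U, char),  unit ≐ unit,  char ≐ char.
Decompose tup3/3: A ≐ B,  tree(unit) ≐ U,  char ≐ char.
Bind A := B; substituting into the one remaining equation that mentions A gives: tree(tree(tup3(nat, tree(tree(tree(tup3(unit, U, char)))), E))) ≐ tree(tree(tup3(nat, E, B))).
Bind U := tree(unit); substituting into the 2 remaining equations that mention U gives: tree(tree(tup3(nat, tree(tree(tree(tup3(unit, tree(unit), char)))), E))) ≐ tree(tree(tup3(nat, E, B))),  tup3(nat, tree(tree(tup3(unit, tree(unit), char))), nat) ≐ tup3(nat, T3, nat). Substituting into the earlier bindings gives S := tree(tup3(unit, tree(unit), char)), T1 := tree(tree(tup3(unit, tree(unit), char))).
Delete trivial equation char ≐ char.
Delete trivial equation unit ≐ unit.
Delete trivial equation char ≐ char.
Decompose tree/1: tree(tup3(nat, tree(tree(tree(tup3(unit, tree(unit), char)))), E)) ≐ tree(tup3(nat, E, B)).
Decompose tree/1: tup3(nat, tree(tree(tree(tup3(unit, tree(unit), char)))), E) ≐ tup3(nat, E, B).
Decompose tup3/3: nat ≐ nat,  tree(tree(tree(tup3(unit, tree(unit), char)))) ≐ E,  E ≐ B.
Delete trivial equation nat ≐ nat.
Bind E := tree(tree(tree(tup3(unit, tree(unit), char)))); substituting into the one remaining equation that mentions E gives: tree(tree(tree(tup3(unit, tree(unit), char)))) ≐ B.
Bind B := tree(tree(tree(tup3(unit, tree(unit), char)))); no other remaining equation mentions B. Substituting into the earlier binding gives A := tree(tree(tree(tup3(unit, tree(unit), char)))).
Decompose tup3/3: nat ≐ nat,  tree(tree(tup3(unit, tree(unit), char))) ≐ T3,  nat ≐ nat.
Delete trivial equation nat ≐ nat.
Bind T3 := tree(tree(tup3(unit, tree(unit), char))); no other remaining equation mentions T3.
Delete trivial equation nat ≐ nat.
MGU = { S -> tree(tup3(unit, tree(unit), char)), T1 -> tree(tree(tup3(unit, tree(unit), char))), A -> tree(tree(tree(tup3(unit, tree(unit), char)))), U -> tree(unit), E -> tree(tree(tree(tup3(unit, tree(unit), char)))), B -> tree(tree(tree(tup3(unit, tree(unit), char)))), T3 -> tree(tree(tup3(unit, tree(unit), char))) }, so A -> tree(tree(tree(tup3(unit, tree(unit), char)))).

tree(tree(tree(tup3(unit, tree(unit), char))))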